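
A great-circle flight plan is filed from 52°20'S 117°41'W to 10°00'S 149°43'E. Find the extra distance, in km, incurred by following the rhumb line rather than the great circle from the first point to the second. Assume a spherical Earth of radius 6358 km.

Great circle: cos σ = sin φ₁ sin φ₂ + cos φ₁ cos φ₂ cos Δλ,  σ = 1.4604 rad → d_gc = 9285.32 km
Rhumb line: Δψ = +0.9002, q = Δφ/Δψ = 0.8207, d_rh = R√(Δφ²+q²Δλ²) = 9653.79 km
Excess = 9653.79 − 9285.32 = 368.47 ≈ 368 km

368 km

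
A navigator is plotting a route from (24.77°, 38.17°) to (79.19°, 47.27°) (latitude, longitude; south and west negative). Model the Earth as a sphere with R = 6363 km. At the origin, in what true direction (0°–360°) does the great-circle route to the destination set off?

2.1°

N = sin Δλ·cos φ₂ = +0.0297;  D = cos φ₁ sin φ₂ − sin φ₁ cos φ₂ cos Δλ = +0.8143
initial course = atan2(N, D) = 2.09°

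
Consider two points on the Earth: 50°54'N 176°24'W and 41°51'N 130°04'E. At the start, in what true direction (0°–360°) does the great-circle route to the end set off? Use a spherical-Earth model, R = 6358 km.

277.3°

θ = atan2( sin Δλ·cos φ₂ ,  cos φ₁ sin φ₂ − sin φ₁ cos φ₂ cos Δλ )
  = atan2(-0.5990, +0.0772) = 277.34°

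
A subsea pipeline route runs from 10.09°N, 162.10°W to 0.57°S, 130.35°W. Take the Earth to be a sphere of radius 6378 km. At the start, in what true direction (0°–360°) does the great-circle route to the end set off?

106.8°

θ = atan2( sin Δλ·cos φ₂ ,  cos φ₁ sin φ₂ − sin φ₁ cos φ₂ cos Δλ )
  = atan2(+0.5262, -0.1588) = 106.79°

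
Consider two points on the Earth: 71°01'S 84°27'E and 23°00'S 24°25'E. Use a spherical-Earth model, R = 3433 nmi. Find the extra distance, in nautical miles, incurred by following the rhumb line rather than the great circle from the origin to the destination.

Great circle: cos σ = sin φ₁ sin φ₂ + cos φ₁ cos φ₂ cos Δλ,  σ = 1.0251 rad → d_gc = 3519.0 nmi
Rhumb line: Δψ = +1.3759, q = Δφ/Δψ = 0.6091, d_rh = R√(Δφ²+q²Δλ²) = 3616.2 nmi
Excess = 3616.2 − 3519.0 = 97.2 ≈ 97 nmi

97 nmi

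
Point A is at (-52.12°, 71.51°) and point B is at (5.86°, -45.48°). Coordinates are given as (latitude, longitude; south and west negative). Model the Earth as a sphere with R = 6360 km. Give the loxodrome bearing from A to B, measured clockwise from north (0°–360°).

Meridional parts: M(φ₁)=-1.0696, M(φ₂)=+0.1025 → ΔM = +1.1720;  Δλ = -2.0419 rad
tan C = Δλ / ΔM = -1.7422 → C = 299.86°

299.9°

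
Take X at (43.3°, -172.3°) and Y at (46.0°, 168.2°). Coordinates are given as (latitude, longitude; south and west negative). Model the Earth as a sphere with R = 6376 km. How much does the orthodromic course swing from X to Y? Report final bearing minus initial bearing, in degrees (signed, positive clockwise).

Initial bearing θ₁ = atan2(sin Δλ cos φ₂, cos φ₁ sin φ₂ − sin φ₁ cos φ₂ cos Δλ) = 287.80°
Final bearing θ₂ = (initial bearing from the destination back to the start) + 180° = 274.02°
Δθ = θ₂ − θ₁ = -13.8°

-13.8°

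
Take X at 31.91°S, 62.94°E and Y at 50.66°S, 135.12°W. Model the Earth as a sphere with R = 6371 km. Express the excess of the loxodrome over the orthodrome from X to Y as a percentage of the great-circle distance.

Great circle: σ = 1.6738 rad → d_gc = Rσ = 10663.7 km
Rhumb: Δφ = -0.3272, Δλ = +2.8264, Δψ = -0.4405, q = Δφ/Δψ = 0.7428 → d_rh = R√(Δφ²+q²Δλ²) = 13537.5 km
Excess = (13537.5 − 10663.7) / 10663.7 = 2873.8 / 10663.7 = 26.949% ≈ 26.9%

26.9%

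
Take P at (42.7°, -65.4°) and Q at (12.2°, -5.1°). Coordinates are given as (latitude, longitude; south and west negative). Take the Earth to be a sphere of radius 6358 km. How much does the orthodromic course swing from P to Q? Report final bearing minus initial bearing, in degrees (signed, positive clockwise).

+31.0°

Initial bearing θ₁ = atan2(sin Δλ cos φ₂, cos φ₁ sin φ₂ − sin φ₁ cos φ₂ cos Δλ) = 101.52°
Final bearing θ₂ = (initial bearing from the destination back to the start) + 180° = 132.55°
Δθ = θ₂ − θ₁ = +31.0°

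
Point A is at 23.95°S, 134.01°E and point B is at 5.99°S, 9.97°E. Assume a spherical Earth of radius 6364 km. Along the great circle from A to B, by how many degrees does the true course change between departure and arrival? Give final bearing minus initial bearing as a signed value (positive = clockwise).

+52.4°

Initial bearing θ₁ = atan2(sin Δλ cos φ₂, cos φ₁ sin φ₂ − sin φ₁ cos φ₂ cos Δλ) = 248.70°
Final bearing θ₂ = (initial bearing from the destination back to the start) + 180° = 301.12°
Δθ = θ₂ − θ₁ = +52.4°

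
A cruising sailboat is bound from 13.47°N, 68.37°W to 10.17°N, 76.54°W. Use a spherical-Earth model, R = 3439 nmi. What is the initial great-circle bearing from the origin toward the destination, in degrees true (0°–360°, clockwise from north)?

θ = atan2( sin Δλ·cos φ₂ ,  cos φ₁ sin φ₂ − sin φ₁ cos φ₂ cos Δλ )
  = atan2(-0.1399, -0.0552) = 248.45°

248.5°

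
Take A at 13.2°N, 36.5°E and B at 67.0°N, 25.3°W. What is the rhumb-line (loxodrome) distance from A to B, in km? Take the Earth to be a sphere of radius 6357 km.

Rhumb course C = atan2(Δλ, Δψ) with Δψ = ln[tan(π/4+φ₂/2)/tan(π/4+φ₁/2)] = +1.3599, Δλ = -1.0786 → C = 321.58°
d = R·|Δφ| / |cos C| = 6357·0.93899 / 0.78347 = 7619 km

7619 km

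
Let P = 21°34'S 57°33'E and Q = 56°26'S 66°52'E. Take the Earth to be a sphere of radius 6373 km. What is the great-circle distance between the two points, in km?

cos σ = sin φ₁ sin φ₂ + cos φ₁ cos φ₂ cos Δλ
      = sin(-21.57°)sin(-56.43°) + cos(-21.57°)cos(-56.43°)cos(9.32°) = 0.8137
σ = 35.541° → d = Rσ = 6373·0.62030 = 3953 km

3953 km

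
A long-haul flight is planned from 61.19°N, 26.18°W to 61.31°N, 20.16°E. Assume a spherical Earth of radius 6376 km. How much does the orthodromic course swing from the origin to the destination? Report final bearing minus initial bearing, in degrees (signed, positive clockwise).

+41.1°

At departure: θ₁ = atan2(sin Δλ cos φ₂, cos φ₁ sin φ₂ − sin φ₁ cos φ₂ cos Δλ) = 69.14°
At arrival: θ₂ = atan2(sin Δλ cos φ₁, −cos φ₂ sin φ₁ + sin φ₂ cos φ₁ cos Δλ) = 110.28°
Δθ = θ₂ − θ₁ = +41.1°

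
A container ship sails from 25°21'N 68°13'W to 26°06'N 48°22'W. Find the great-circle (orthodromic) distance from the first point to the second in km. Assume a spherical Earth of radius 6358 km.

1984 km

Haversine: a = sin²(Δφ/2)+cos φ₁ cos φ₂ sin²(Δλ/2) = 0.02415;  σ = 2·atan2(√a,√(1−a))
σ = 17.881° → d = Rσ = 6358·0.31208 = 1984 km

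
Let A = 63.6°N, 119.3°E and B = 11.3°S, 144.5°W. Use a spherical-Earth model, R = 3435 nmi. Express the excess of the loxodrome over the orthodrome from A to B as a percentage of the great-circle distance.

3.9%

Great circle: σ = 1.7953 rad → d_gc = Rσ = 6166.8 nmi
Rhumb: Δφ = -1.3073, Δλ = +1.6790, Δψ = -1.6486, q = Δφ/Δψ = 0.7929 → d_rh = R√(Δφ²+q²Δλ²) = 6409.2 nmi
Excess = (6409.2 − 6166.8) / 6166.8 = 242.4 / 6166.8 = 3.93% ≈ 3.9%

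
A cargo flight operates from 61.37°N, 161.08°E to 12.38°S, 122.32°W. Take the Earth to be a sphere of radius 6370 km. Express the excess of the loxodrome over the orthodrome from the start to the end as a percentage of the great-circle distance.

Great circle: σ = 1.6506 rad → d_gc = Rσ = 10514.3 km
Rhumb: Δφ = -1.2872, Δλ = +1.3369, Δψ = -1.5836, q = Δφ/Δψ = 0.8128 → d_rh = R√(Δφ²+q²Δλ²) = 10730.6 km
Excess = (10730.6 − 10514.3) / 10514.3 = 216.3 / 10514.3 = 2.06% ≈ 2.1%

2.1%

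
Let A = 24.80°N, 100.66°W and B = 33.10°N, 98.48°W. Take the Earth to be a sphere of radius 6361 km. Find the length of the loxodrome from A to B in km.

Δψ = ln[tan(π/4+φ₂/2)/tan(π/4+φ₁/2)] = +0.1658;  Δφ = +0.1449 rad,  Δλ = +0.0380 rad
q = Δφ/Δψ = 0.8738
d = R·√(Δφ² + q²Δλ²) = 6361·0.14863 = 945 km

945 km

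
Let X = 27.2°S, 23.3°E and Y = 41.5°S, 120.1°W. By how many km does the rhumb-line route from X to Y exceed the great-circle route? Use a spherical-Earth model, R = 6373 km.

Great circle: cos σ = sin φ₁ sin φ₂ + cos φ₁ cos φ₂ cos Δλ,  σ = 1.8048 rad → d_gc = 11502.2 km
Rhumb line: Δψ = -0.3038, q = Δφ/Δψ = 0.8214, d_rh = R√(Δφ²+q²Δλ²) = 13198.5 km
Excess = 13198.5 − 11502.2 = 1696.3 ≈ 1696 km

1696 km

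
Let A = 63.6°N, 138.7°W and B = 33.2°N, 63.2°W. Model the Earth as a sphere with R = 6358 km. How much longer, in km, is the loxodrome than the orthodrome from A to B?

Great circle: cos σ = sin φ₁ sin φ₂ + cos φ₁ cos φ₂ cos Δλ,  σ = 0.9476 rad → d_gc = 6025.0 km
Rhumb line: Δψ = -0.8352, q = Δφ/Δψ = 0.6353, d_rh = R√(Δφ²+q²Δλ²) = 6301.4 km
Excess = 6301.4 − 6025.0 = 276.4 ≈ 276 km

276 km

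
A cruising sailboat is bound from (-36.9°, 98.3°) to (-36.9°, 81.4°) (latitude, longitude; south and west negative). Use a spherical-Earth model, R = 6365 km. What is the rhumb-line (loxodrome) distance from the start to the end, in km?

Δψ = ln[tan(π/4+φ₂/2)/tan(π/4+φ₁/2)] = +0.0000;  Δφ = +0.0000 rad,  Δλ = -0.2950 rad
Δψ ≈ 0 so q = cos φ₁ = 0.7997
d = R·√(Δφ² + q²Δλ²) = 6365·0.23588 = 1501 km

1501 km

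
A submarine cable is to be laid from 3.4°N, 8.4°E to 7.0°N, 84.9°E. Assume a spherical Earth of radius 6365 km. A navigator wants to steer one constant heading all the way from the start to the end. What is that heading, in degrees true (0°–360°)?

Meridional parts: M(φ₁)=+0.0594, M(φ₂)=+0.1225 → ΔM = +0.0631;  Δλ = +1.3352 rad
tan C = Δλ / ΔM = +21.1590 → C = 87.29°

87.3°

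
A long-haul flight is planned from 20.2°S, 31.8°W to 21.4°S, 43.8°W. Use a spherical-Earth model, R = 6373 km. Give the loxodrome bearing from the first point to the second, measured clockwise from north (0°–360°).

263.9°

Δψ = ln[tan(π/4+φ₂/2)/tan(π/4+φ₁/2)] = -0.0224
Δλ = -0.2094 rad (taken the short way round)
course = atan2(Δλ, Δψ) = 263.89°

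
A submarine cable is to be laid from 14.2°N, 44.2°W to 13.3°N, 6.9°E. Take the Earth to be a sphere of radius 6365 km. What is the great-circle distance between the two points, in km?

5504 km

cos σ = sin φ₁ sin φ₂ + cos φ₁ cos φ₂ cos Δλ
      = sin(14.20°)sin(13.30°) + cos(14.20°)cos(13.30°)cos(51.10°) = 0.6489
σ = 49.543° → d = Rσ = 6365·0.86468 = 5504 km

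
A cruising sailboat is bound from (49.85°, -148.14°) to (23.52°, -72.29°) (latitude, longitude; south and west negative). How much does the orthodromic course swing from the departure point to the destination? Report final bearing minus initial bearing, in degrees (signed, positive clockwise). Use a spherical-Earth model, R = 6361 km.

+51.1°

At departure: θ₁ = atan2(sin Δλ cos φ₂, cos φ₁ sin φ₂ − sin φ₁ cos φ₂ cos Δλ) = 84.48°
At arrival: θ₂ = atan2(sin Δλ cos φ₁, −cos φ₂ sin φ₁ + sin φ₂ cos φ₁ cos Δλ) = 135.58°
Δθ = θ₂ − θ₁ = +51.1°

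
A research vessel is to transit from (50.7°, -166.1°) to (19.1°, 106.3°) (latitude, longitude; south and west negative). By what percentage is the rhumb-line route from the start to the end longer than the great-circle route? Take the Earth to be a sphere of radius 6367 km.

Great circle: σ = 1.2888 rad → d_gc = Rσ = 8205.8 km
Rhumb: Δφ = -0.5515, Δλ = -1.5289, Δψ = -0.6901, q = Δφ/Δψ = 0.7992 → d_rh = R√(Δφ²+q²Δλ²) = 8535.4 km
Excess = (8535.4 − 8205.8) / 8205.8 = 329.6 / 8205.8 = 4.02% ≈ 4.0%

4.0%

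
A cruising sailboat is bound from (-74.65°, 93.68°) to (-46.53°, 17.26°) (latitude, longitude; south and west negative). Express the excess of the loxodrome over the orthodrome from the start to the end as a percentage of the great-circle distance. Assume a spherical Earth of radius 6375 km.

Great circle: σ = 0.7338 rad → d_gc = Rσ = 4678.2 km
Rhumb: Δφ = +0.4908, Δλ = -1.3338, Δψ = +1.0846, q = Δφ/Δψ = 0.4525 → d_rh = R√(Δφ²+q²Δλ²) = 4959.1 km
Excess = (4959.1 − 4678.2) / 4678.2 = 280.9 / 4678.2 = 6.00% ≈ 6.0%

6.0%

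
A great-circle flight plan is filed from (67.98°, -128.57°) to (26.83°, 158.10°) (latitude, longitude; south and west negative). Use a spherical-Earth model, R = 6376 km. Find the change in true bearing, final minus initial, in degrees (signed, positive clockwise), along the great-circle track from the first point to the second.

-60.7°

Initial bearing θ₁ = atan2(sin Δλ cos φ₂, cos φ₁ sin φ₂ − sin φ₁ cos φ₂ cos Δλ) = 265.45°
Final bearing θ₂ = (initial bearing from the destination back to the start) + 180° = 204.76°
Δθ = θ₂ − θ₁ = -60.7°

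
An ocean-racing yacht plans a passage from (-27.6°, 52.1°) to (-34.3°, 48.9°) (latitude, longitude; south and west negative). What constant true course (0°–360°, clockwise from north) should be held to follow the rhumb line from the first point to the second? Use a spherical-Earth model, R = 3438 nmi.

202.3°

Meridional parts: M(φ₁)=-0.5015, M(φ₂)=-0.6380 → ΔM = -0.1365;  Δλ = -0.0559 rad
tan C = Δλ / ΔM = +0.4092 → C = 202.25°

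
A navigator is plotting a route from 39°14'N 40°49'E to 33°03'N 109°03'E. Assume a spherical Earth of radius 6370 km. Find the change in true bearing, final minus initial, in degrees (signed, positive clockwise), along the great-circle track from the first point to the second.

At departure: θ₁ = atan2(sin Δλ cos φ₂, cos φ₁ sin φ₂ − sin φ₁ cos φ₂ cos Δλ) = 73.82°
At arrival: θ₂ = atan2(sin Δλ cos φ₁, −cos φ₂ sin φ₁ + sin φ₂ cos φ₁ cos Δλ) = 117.44°
Δθ = θ₂ − θ₁ = +43.6°

+43.6°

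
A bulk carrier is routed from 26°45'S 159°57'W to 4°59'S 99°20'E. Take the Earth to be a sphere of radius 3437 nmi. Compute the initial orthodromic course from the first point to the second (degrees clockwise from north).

260.7°

θ = atan2( sin Δλ·cos φ₂ ,  cos φ₁ sin φ₂ − sin φ₁ cos φ₂ cos Δλ )
  = atan2(-0.9788, -0.1610) = 260.66°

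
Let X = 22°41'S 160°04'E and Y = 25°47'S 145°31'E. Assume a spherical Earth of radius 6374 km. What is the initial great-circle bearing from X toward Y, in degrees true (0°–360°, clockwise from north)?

253.9°

θ = atan2( sin Δλ·cos φ₂ ,  cos φ₁ sin φ₂ − sin φ₁ cos φ₂ cos Δλ )
  = atan2(-0.2262, -0.0652) = 253.92°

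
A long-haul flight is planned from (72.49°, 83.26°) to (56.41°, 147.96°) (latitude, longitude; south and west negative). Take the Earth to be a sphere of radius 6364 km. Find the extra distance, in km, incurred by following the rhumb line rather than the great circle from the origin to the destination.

Great circle: cos σ = sin φ₁ sin φ₂ + cos φ₁ cos φ₂ cos Δλ,  σ = 0.5245 rad → d_gc = 3338.2 km
Rhumb line: Δψ = -0.6729, q = Δφ/Δψ = 0.4171, d_rh = R√(Δφ²+q²Δλ²) = 3489.2 km
Excess = 3489.2 − 3338.2 = 151.0 ≈ 151 km

151 km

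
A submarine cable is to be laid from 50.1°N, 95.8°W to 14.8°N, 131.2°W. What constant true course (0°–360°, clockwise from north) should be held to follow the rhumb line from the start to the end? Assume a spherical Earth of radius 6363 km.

Δψ = ln[tan(π/4+φ₂/2)/tan(π/4+φ₁/2)] = -0.7522
Δλ = -0.6178 rad (taken the short way round)
course = atan2(Δλ, Δψ) = 219.40°

219.4°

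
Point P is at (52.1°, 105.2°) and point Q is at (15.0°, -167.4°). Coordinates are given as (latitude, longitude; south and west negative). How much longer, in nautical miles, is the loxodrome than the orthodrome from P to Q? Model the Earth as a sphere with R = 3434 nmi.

Great circle: cos σ = sin φ₁ sin φ₂ + cos φ₁ cos φ₂ cos Δλ,  σ = 1.3375 rad → d_gc = 4593.1 nmi
Rhumb line: Δψ = -0.8042, q = Δφ/Δψ = 0.8052, d_rh = R√(Δφ²+q²Δλ²) = 4768.1 nmi
Excess = 4768.1 − 4593.1 = 175.0 ≈ 175 nmi

175 nmi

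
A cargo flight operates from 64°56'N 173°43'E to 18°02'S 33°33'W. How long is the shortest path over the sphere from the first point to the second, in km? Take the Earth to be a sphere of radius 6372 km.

cos σ = sin φ₁ sin φ₂ + cos φ₁ cos φ₂ cos Δλ
      = sin(64.93°)sin(-18.03°) + cos(64.93°)cos(-18.03°)cos(152.73°) = -0.6385
σ = 129.681° → d = Rσ = 6372·2.26336 = 14422 km

14422 km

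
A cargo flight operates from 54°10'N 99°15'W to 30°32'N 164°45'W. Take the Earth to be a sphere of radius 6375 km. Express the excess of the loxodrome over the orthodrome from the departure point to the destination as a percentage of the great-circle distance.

2.8%

Great circle: σ = 0.9008 rad → d_gc = Rσ = 5742.6 km
Rhumb: Δφ = -0.4125, Δλ = -1.1432, Δψ = -0.5691, q = Δφ/Δψ = 0.7249 → d_rh = R√(Δφ²+q²Δλ²) = 5900.9 km
Excess = (5900.9 − 5742.6) / 5742.6 = 158.3 / 5742.6 = 2.76% ≈ 2.8%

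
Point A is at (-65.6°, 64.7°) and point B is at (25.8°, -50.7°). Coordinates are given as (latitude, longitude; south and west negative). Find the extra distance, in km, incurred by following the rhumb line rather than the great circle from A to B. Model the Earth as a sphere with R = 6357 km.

Great circle: cos σ = sin φ₁ sin φ₂ + cos φ₁ cos φ₂ cos Δλ,  σ = 2.1602 rad → d_gc = 13732.6 km
Rhumb line: Δψ = +1.9978, q = Δφ/Δψ = 0.7985, d_rh = R√(Δφ²+q²Δλ²) = 14399.9 km
Excess = 14399.9 − 13732.6 = 667.3 ≈ 667 km

667 km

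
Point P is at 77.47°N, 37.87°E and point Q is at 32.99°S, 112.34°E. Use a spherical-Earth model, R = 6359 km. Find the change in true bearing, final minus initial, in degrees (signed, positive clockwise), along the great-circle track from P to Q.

+53.5°

At departure: θ₁ = atan2(sin Δλ cos φ₂, cos φ₁ sin φ₂ − sin φ₁ cos φ₂ cos Δλ) = 112.66°
At arrival: θ₂ = atan2(sin Δλ cos φ₁, −cos φ₂ sin φ₁ + sin φ₂ cos φ₁ cos Δλ) = 166.19°
Δθ = θ₂ − θ₁ = +53.5°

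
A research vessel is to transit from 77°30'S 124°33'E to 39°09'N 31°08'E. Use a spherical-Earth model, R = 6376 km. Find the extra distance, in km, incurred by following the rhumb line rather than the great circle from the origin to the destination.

Great circle: cos σ = sin φ₁ sin φ₂ + cos φ₁ cos φ₂ cos Δλ,  σ = 2.2477 rad → d_gc = 14331.4 km
Rhumb line: Δψ = +2.9553, q = Δφ/Δψ = 0.6889, d_rh = R√(Δφ²+q²Δλ²) = 14825.5 km
Excess = 14825.5 − 14331.4 = 494.1 ≈ 494 km

494 km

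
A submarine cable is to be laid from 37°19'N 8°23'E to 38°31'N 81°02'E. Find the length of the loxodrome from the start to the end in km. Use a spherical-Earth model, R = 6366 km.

Δψ = ln[tan(π/4+φ₂/2)/tan(π/4+φ₁/2)] = +0.0265;  Δφ = +0.0209 rad,  Δλ = +1.2680 rad
q = Δφ/Δψ = 0.7889
d = R·√(Δφ² + q²Δλ²) = 6366·1.00050 = 6369 km

6369 km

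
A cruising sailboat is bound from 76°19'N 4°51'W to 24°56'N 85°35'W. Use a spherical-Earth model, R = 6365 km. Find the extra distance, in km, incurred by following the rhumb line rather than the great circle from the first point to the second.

398 km

Great circle: cos σ = sin φ₁ sin φ₂ + cos φ₁ cos φ₂ cos Δλ,  σ = 1.1106 rad → d_gc = 7068.8 km
Rhumb line: Δψ = -1.6708, q = Δφ/Δψ = 0.5367, d_rh = R√(Δφ²+q²Δλ²) = 7467.0 km
Excess = 7467.0 − 7068.8 = 398.2 ≈ 398 km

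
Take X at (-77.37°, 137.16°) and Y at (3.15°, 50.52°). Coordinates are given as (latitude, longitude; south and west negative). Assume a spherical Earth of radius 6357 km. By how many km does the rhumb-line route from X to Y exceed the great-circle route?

509 km

Great circle: cos σ = sin φ₁ sin φ₂ + cos φ₁ cos φ₂ cos Δλ,  σ = 1.6116 rad → d_gc = 10245.15 km
Rhumb line: Δψ = +2.2562, q = Δφ/Δψ = 0.6229, d_rh = R√(Δφ²+q²Δλ²) = 10754.60 km
Excess = 10754.60 − 10245.15 = 509.45 ≈ 509 km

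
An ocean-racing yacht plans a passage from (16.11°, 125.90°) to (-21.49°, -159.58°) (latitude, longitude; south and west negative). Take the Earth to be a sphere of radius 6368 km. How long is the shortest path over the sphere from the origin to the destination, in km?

9128 km

cos σ = sin φ₁ sin φ₂ + cos φ₁ cos φ₂ cos Δλ
      = sin(16.11°)sin(-21.49°) + cos(16.11°)cos(-21.49°)cos(74.52°) = 0.1369
σ = 82.129° → d = Rσ = 6368·1.43342 = 9128 km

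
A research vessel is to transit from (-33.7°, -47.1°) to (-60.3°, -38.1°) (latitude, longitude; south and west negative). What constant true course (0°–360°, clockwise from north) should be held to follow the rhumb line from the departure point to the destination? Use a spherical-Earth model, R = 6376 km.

Δψ = ln[tan(π/4+φ₂/2)/tan(π/4+φ₁/2)] = -0.7021
Δλ = +0.1571 rad (taken the short way round)
course = atan2(Δλ, Δψ) = 167.39°

167.4°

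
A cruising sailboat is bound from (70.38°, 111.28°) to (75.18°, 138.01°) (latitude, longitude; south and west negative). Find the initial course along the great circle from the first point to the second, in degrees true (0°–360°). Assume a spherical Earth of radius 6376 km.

46.4°

N = sin Δλ·cos φ₂ = +0.1150;  D = cos φ₁ sin φ₂ − sin φ₁ cos φ₂ cos Δλ = +0.1094
initial course = atan2(N, D) = 46.43°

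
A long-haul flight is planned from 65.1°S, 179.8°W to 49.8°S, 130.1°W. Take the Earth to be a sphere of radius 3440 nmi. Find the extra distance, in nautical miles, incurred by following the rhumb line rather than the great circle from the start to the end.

Great circle: cos σ = sin φ₁ sin φ₂ + cos φ₁ cos φ₂ cos Δλ,  σ = 0.5185 rad → d_gc = 1783.6 nmi
Rhumb line: Δψ = +0.5053, q = Δφ/Δψ = 0.5284, d_rh = R√(Δφ²+q²Δλ²) = 1824.9 nmi
Excess = 1824.9 − 1783.6 = 41.3 ≈ 41 nmi

41 nmi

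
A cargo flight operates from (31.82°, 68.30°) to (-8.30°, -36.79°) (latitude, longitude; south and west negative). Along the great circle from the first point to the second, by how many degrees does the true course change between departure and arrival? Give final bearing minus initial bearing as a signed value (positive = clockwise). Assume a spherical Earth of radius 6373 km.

At departure: θ₁ = atan2(sin Δλ cos φ₂, cos φ₁ sin φ₂ − sin φ₁ cos φ₂ cos Δλ) = 270.79°
At arrival: θ₂ = atan2(sin Δλ cos φ₁, −cos φ₂ sin φ₁ + sin φ₂ cos φ₁ cos Δλ) = 239.16°
Δθ = θ₂ − θ₁ = -31.6°

-31.6°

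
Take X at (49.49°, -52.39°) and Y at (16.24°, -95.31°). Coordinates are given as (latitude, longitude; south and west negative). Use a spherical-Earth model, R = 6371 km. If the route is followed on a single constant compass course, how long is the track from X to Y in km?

Δψ = ln[tan(π/4+φ₂/2)/tan(π/4+φ₁/2)] = -0.7096;  Δφ = -0.5803 rad,  Δλ = -0.7491 rad
q = Δφ/Δψ = 0.8178
d = R·√(Δφ² + q²Δλ²) = 6371·0.84385 = 5376 km

5376 km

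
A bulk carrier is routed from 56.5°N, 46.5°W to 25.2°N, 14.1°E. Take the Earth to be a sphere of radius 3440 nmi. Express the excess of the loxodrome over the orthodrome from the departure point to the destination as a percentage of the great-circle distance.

2.2%

Great circle: σ = 0.9270 rad → d_gc = Rσ = 3189.0 nmi
Rhumb: Δφ = -0.5463, Δλ = +1.0577, Δψ = -0.7460, q = Δφ/Δψ = 0.7323 → d_rh = R√(Δφ²+q²Δλ²) = 3260.3 nmi
Excess = (3260.3 − 3189.0) / 3189.0 = 71.3 / 3189.0 = 2.24% ≈ 2.2%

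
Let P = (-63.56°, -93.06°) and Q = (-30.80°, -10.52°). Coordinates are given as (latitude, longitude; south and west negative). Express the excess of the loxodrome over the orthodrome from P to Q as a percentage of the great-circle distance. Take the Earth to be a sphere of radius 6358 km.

Great circle: σ = 1.0378 rad → d_gc = Rσ = 6598.2 km
Rhumb: Δφ = +0.5718, Δλ = +1.4406, Δψ = +0.8830, q = Δφ/Δψ = 0.6475 → d_rh = R√(Δφ²+q²Δλ²) = 6956.2 km
Excess = (6956.2 − 6598.2) / 6598.2 = 358.0 / 6598.2 = 5.43% ≈ 5.4%

5.4%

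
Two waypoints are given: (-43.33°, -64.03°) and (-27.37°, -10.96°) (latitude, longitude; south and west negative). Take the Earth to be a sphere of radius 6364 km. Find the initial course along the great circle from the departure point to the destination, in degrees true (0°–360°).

N = sin Δλ·cos φ₂ = +0.7099;  D = cos φ₁ sin φ₂ − sin φ₁ cos φ₂ cos Δλ = +0.0317
initial course = atan2(N, D) = 87.44°

87.4°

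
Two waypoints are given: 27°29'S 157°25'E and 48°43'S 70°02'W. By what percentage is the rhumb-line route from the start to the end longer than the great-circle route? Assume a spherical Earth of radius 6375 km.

13.3%

Great circle: σ = 1.6198 rad → d_gc = Rσ = 10326.5 km
Rhumb: Δφ = -0.3706, Δλ = +2.3134, Δψ = -0.4771, q = Δφ/Δψ = 0.7768 → d_rh = R√(Δφ²+q²Δλ²) = 11697.1 km
Excess = (11697.1 − 10326.5) / 10326.5 = 1370.6 / 10326.5 = 13.27% ≈ 13.3%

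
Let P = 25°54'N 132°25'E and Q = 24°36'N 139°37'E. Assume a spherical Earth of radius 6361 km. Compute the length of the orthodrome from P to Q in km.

Haversine: a = sin²(Δφ/2)+cos φ₁ cos φ₂ sin²(Δλ/2) = 0.00335;  σ = 2·atan2(√a,√(1−a))
σ = 6.640° → d = Rσ = 6361·0.11588 = 737 km

737 km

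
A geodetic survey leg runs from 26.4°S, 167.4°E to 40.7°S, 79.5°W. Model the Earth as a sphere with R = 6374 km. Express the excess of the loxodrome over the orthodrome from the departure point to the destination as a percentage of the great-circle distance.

7.0%

Great circle: σ = 1.5473 rad → d_gc = Rσ = 9862.3 km
Rhumb: Δφ = -0.2496, Δλ = +1.9740, Δψ = -0.3009, q = Δφ/Δψ = 0.8293 → d_rh = R√(Δφ²+q²Δλ²) = 10555.1 km
Excess = (10555.1 − 9862.3) / 9862.3 = 692.8 / 9862.3 = 7.02% ≈ 7.0%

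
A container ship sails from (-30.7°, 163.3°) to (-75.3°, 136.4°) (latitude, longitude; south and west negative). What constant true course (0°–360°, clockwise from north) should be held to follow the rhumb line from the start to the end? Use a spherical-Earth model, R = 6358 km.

197.5°

Meridional parts: M(φ₁)=-0.5635, M(φ₂)=-2.0480 → ΔM = -1.4846;  Δλ = -0.4695 rad
tan C = Δλ / ΔM = +0.3163 → C = 197.55°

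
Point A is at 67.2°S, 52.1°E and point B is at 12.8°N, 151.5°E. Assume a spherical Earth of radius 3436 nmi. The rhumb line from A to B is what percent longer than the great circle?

4.7%

Great circle: σ = 1.8400 rad → d_gc = Rσ = 6322.2 nmi
Rhumb: Δφ = +1.3963, Δλ = +1.7349, Δψ = +1.8266, q = Δφ/Δψ = 0.7644 → d_rh = R√(Δφ²+q²Δλ²) = 6616.6 nmi
Excess = (6616.6 − 6322.2) / 6322.2 = 294.4 / 6322.2 = 4.66% ≈ 4.7%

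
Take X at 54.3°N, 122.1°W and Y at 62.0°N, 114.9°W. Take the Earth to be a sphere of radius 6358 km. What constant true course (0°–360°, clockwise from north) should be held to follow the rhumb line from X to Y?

Δψ = ln[tan(π/4+φ₂/2)/tan(π/4+φ₁/2)] = +0.2559
Δλ = +0.1257 rad (taken the short way round)
course = atan2(Δλ, Δψ) = 26.16°

26.2°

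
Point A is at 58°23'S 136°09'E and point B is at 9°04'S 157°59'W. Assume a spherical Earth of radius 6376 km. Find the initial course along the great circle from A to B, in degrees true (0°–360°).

θ = atan2( sin Δλ·cos φ₂ ,  cos φ₁ sin φ₂ − sin φ₁ cos φ₂ cos Δλ )
  = atan2(+0.9012, +0.2612) = 73.84°

73.8°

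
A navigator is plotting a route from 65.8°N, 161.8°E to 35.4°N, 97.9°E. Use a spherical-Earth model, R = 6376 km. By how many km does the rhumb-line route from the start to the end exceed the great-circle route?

179 km

Great circle: cos σ = sin φ₁ sin φ₂ + cos φ₁ cos φ₂ cos Δλ,  σ = 0.8293 rad → d_gc = 5287.8 km
Rhumb line: Δψ = -0.8786, q = Δφ/Δψ = 0.6039, d_rh = R√(Δφ²+q²Δλ²) = 5466.7 km
Excess = 5466.7 − 5287.8 = 178.9 ≈ 179 km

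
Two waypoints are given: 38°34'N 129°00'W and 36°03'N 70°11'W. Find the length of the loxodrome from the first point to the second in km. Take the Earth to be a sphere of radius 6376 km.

Rhumb course C = atan2(Δλ, Δψ) with Δψ = ln[tan(π/4+φ₂/2)/tan(π/4+φ₁/2)] = -0.0552, Δλ = +1.0265 → C = 93.08°
d = R·|Δφ| / |cos C| = 6376·0.04392 / 0.05373 = 5213 km

5213 km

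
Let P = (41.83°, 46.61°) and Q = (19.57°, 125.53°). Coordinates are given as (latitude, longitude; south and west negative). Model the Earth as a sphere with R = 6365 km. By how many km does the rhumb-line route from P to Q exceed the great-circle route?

191 km

Great circle: cos σ = sin φ₁ sin φ₂ + cos φ₁ cos φ₂ cos Δλ,  σ = 1.2043 rad → d_gc = 7665.6 km
Rhumb line: Δψ = -0.4568, q = Δφ/Δψ = 0.8505, d_rh = R√(Δφ²+q²Δλ²) = 7856.3 km
Excess = 7856.3 − 7665.6 = 190.7 ≈ 191 km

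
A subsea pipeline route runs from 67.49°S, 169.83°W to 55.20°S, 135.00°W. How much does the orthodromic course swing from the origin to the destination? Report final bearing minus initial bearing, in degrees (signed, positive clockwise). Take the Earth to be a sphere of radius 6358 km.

At departure: θ₁ = atan2(sin Δλ cos φ₂, cos φ₁ sin φ₂ − sin φ₁ cos φ₂ cos Δλ) = 70.04°
At arrival: θ₂ = atan2(sin Δλ cos φ₁, −cos φ₂ sin φ₁ + sin φ₂ cos φ₁ cos Δλ) = 39.09°
Δθ = θ₂ − θ₁ = -30.9°

-30.9°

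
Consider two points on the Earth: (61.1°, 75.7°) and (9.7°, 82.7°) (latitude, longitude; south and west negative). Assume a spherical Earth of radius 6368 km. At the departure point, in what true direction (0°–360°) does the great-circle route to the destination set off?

N = sin Δλ·cos φ₂ = +0.1201;  D = cos φ₁ sin φ₂ − sin φ₁ cos φ₂ cos Δλ = -0.7751
initial course = atan2(N, D) = 171.19°

171.2°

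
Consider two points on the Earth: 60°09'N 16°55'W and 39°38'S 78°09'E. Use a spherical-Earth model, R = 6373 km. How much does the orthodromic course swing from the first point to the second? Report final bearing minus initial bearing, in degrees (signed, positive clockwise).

Initial bearing θ₁ = atan2(sin Δλ cos φ₂, cos φ₁ sin φ₂ − sin φ₁ cos φ₂ cos Δλ) = 108.62°
Final bearing θ₂ = (initial bearing from the destination back to the start) + 180° = 142.23°
Δθ = θ₂ − θ₁ = +33.6°

+33.6°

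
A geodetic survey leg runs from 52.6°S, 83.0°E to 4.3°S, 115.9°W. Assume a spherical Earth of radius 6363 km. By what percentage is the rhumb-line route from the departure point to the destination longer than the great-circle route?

Great circle: σ = 2.1100 rad → d_gc = Rσ = 13425.9 km
Rhumb: Δφ = +0.8430, Δλ = +2.8117, Δψ = +1.0082, q = Δφ/Δψ = 0.8362 → d_rh = R√(Δφ²+q²Δλ²) = 15892.4 km
Excess = (15892.4 − 13425.9) / 13425.9 = 2466.5 / 13425.9 = 18.37% ≈ 18.4%

18.4%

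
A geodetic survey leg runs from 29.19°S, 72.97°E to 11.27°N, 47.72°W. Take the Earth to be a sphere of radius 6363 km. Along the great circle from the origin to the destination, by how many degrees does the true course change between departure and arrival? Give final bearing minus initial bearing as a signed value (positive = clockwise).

+32.5°

Initial bearing θ₁ = atan2(sin Δλ cos φ₂, cos φ₁ sin φ₂ − sin φ₁ cos φ₂ cos Δλ) = 265.02°
Final bearing θ₂ = (initial bearing from the destination back to the start) + 180° = 297.52°
Δθ = θ₂ − θ₁ = +32.5°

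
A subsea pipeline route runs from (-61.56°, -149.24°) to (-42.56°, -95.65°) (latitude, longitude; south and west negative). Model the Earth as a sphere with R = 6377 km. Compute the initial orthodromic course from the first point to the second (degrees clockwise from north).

θ = atan2( sin Δλ·cos φ₂ ,  cos φ₁ sin φ₂ − sin φ₁ cos φ₂ cos Δλ )
  = atan2(+0.5928, +0.0623) = 84.00°

84.0°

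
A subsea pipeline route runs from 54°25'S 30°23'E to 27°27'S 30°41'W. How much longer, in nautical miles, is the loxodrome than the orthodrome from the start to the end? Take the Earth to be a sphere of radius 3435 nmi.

Great circle: cos σ = sin φ₁ sin φ₂ + cos φ₁ cos φ₂ cos Δλ,  σ = 0.8960 rad → d_gc = 3077.9 nmi
Rhumb line: Δψ = +0.6381, q = Δφ/Δψ = 0.7376, d_rh = R√(Δφ²+q²Δλ²) = 3147.5 nmi
Excess = 3147.5 − 3077.9 = 69.6 ≈ 70 nmi

70 nmi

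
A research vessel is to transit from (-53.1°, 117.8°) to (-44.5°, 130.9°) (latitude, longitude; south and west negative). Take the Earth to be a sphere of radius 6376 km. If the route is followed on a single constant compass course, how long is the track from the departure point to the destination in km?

Δψ = ln[tan(π/4+φ₂/2)/tan(π/4+φ₁/2)] = +0.2287;  Δφ = +0.1501 rad,  Δλ = +0.2286 rad
q = Δφ/Δψ = 0.6565
d = R·√(Δφ² + q²Δλ²) = 6376·0.21226 = 1353 km

1353 km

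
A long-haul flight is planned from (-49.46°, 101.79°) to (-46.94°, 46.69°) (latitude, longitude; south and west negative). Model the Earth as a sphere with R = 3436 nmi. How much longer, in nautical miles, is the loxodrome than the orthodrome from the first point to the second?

49 nmi

Great circle: cos σ = sin φ₁ sin φ₂ + cos φ₁ cos φ₂ cos Δλ,  σ = 0.6281 rad → d_gc = 2158.1 nmi
Rhumb line: Δψ = +0.0660, q = Δφ/Δψ = 0.6663, d_rh = R√(Δφ²+q²Δλ²) = 2207.0 nmi
Excess = 2207.0 − 2158.1 = 48.9 ≈ 49 nmi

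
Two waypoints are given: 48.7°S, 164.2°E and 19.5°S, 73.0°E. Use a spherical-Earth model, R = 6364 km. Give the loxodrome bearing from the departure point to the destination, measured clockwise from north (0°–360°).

Δψ = ln[tan(π/4+φ₂/2)/tan(π/4+φ₁/2)] = +0.6287
Δλ = -1.5917 rad (taken the short way round)
course = atan2(Δλ, Δψ) = 291.55°

291.6°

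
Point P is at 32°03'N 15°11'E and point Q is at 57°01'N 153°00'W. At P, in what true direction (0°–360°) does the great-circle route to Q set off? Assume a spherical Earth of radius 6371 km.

353.6°

θ = atan2( sin Δλ·cos φ₂ ,  cos φ₁ sin φ₂ − sin φ₁ cos φ₂ cos Δλ )
  = atan2(-0.1115, +0.9937) = 353.60°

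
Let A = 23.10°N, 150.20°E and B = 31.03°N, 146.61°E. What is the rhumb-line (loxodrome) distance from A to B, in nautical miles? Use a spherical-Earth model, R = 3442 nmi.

514 nmi

Δψ = ln[tan(π/4+φ₂/2)/tan(π/4+φ₁/2)] = +0.1556;  Δφ = +0.1384 rad,  Δλ = -0.0627 rad
q = Δφ/Δψ = 0.8894
d = R·√(Δφ² + q²Δλ²) = 3442·0.14920 = 514 nmi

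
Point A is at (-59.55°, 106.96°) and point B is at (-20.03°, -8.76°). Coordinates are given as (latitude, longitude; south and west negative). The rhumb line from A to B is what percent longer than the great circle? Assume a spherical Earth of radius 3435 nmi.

9.9%

Great circle: σ = 1.4820 rad → d_gc = Rσ = 5090.8 nmi
Rhumb: Δφ = +0.6898, Δλ = -2.0197, Δψ = +0.9444, q = Δφ/Δψ = 0.7303 → d_rh = R√(Δφ²+q²Δλ²) = 5593.5 nmi
Excess = (5593.5 − 5090.8) / 5090.8 = 502.7 / 5090.8 = 9.87% ≈ 9.9%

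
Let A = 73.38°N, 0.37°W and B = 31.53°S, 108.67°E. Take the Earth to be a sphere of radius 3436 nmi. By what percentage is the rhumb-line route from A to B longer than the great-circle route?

5.0%

Great circle: σ = 2.1903 rad → d_gc = Rσ = 7525.9 nmi
Rhumb: Δφ = -1.8310, Δλ = +1.9031, Δψ = -2.5041, q = Δφ/Δψ = 0.7312 → d_rh = R√(Δφ²+q²Δλ²) = 7902.1 nmi
Excess = (7902.1 − 7525.9) / 7525.9 = 376.2 / 7525.9 = 5.00% ≈ 5.0%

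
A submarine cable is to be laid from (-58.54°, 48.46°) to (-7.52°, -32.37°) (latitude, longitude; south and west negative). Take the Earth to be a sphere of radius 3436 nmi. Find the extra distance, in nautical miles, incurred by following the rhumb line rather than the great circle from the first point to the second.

154 nmi

Great circle: cos σ = sin φ₁ sin φ₂ + cos φ₁ cos φ₂ cos Δλ,  σ = 1.3755 rad → d_gc = 4726.1 nmi
Rhumb line: Δψ = +1.1355, q = Δφ/Δψ = 0.7842, d_rh = R√(Δφ²+q²Δλ²) = 4879.8 nmi
Excess = 4879.8 − 4726.1 = 153.7 ≈ 154 nmi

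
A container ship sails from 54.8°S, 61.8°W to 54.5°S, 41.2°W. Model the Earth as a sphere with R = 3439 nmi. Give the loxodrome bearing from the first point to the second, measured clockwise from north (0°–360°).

88.6°

Meridional parts: M(φ₁)=-1.1482, M(φ₂)=-1.1391 → ΔM = +0.0090;  Δλ = +0.3595 rad
tan C = Δλ / ΔM = +39.7282 → C = 88.56°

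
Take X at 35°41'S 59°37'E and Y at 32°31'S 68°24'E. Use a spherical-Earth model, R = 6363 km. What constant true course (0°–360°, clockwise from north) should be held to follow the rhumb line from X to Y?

Meridional parts: M(φ₁)=-0.6675, M(φ₂)=-0.6007 → ΔM = +0.0668;  Δλ = +0.1533 rad
tan C = Δλ / ΔM = +2.2962 → C = 66.47°

66.5°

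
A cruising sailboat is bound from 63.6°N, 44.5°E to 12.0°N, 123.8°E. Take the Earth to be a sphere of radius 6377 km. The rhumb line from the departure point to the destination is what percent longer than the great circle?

Great circle: σ = 1.3005 rad → d_gc = Rσ = 8293.5 km
Rhumb: Δφ = -0.9006, Δλ = +1.3840, Δψ = -1.2391, q = Δφ/Δψ = 0.7268 → d_rh = R√(Δφ²+q²Δλ²) = 8610.0 km
Excess = (8610.0 − 8293.5) / 8293.5 = 316.5 / 8293.5 = 3.82% ≈ 3.8%

3.8%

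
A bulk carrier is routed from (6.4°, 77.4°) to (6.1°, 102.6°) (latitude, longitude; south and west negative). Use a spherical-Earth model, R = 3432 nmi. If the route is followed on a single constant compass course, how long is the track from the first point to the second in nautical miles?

1501 nmi

Δψ = ln[tan(π/4+φ₂/2)/tan(π/4+φ₁/2)] = -0.0053;  Δφ = -0.0052 rad,  Δλ = +0.4398 rad
q = Δφ/Δψ = 0.9941
d = R·√(Δφ² + q²Δλ²) = 3432·0.43724 = 1501 nmi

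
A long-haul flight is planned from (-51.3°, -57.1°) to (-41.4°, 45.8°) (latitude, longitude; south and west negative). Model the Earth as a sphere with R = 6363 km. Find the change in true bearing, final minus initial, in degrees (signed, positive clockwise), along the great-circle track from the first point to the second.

-84.7°

Initial bearing θ₁ = atan2(sin Δλ cos φ₂, cos φ₁ sin φ₂ − sin φ₁ cos φ₂ cos Δλ) = 126.66°
Final bearing θ₂ = (initial bearing from the destination back to the start) + 180° = 41.96°
Δθ = θ₂ − θ₁ = -84.7°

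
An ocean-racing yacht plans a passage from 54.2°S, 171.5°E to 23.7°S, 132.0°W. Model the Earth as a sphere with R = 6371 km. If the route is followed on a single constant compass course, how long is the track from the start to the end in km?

5836 km

Rhumb course C = atan2(Δλ, Δψ) with Δψ = ln[tan(π/4+φ₂/2)/tan(π/4+φ₁/2)] = +0.7042, Δλ = +0.9861 → C = 54.47°
d = R·|Δφ| / |cos C| = 6371·0.53233 / 0.58113 = 5836 km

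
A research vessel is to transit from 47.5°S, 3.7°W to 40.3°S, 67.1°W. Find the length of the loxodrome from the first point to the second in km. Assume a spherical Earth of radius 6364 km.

5127 km

Δψ = ln[tan(π/4+φ₂/2)/tan(π/4+φ₁/2)] = +0.1747;  Δφ = +0.1257 rad,  Δλ = -1.1065 rad
q = Δφ/Δψ = 0.7192
d = R·√(Δφ² + q²Δλ²) = 6364·0.80568 = 5127 km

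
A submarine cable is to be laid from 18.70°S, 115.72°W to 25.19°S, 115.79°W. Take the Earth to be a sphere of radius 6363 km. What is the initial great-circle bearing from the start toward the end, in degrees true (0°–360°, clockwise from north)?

θ = atan2( sin Δλ·cos φ₂ ,  cos φ₁ sin φ₂ − sin φ₁ cos φ₂ cos Δλ )
  = atan2(-0.0011, -0.1130) = 180.56°

180.6°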